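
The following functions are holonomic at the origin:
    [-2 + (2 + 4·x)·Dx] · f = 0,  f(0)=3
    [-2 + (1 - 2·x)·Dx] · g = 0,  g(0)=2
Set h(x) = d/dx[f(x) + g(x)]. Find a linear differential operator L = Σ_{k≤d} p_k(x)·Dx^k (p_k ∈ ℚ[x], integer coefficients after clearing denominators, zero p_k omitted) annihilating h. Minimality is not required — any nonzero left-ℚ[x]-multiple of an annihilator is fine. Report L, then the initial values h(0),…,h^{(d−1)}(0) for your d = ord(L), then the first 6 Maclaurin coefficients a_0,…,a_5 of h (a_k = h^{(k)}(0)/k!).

f: a_k = 3, 3, -3/2, 3/2, -15/8, 21/8, …
g: a_k = 2, 4, 8, 16, 32, 64, …
Weyl lclm of L_f,L_g ⇒ L₀ (ord ≤ 2).
Differentiate: ansatz ord ≤ ord L₀ ⇒ L.
L = (-36 - 24·x) + (-21 - 108·x - 84·x^2)·Dx + (5 + 6·x - 20·x^2 - 24·x^3)·Dx^2  (order 2).
h: a_k = 7, 13, 105/2, 241/2, 2665/8, 5955/8, …
ICs: h(0) = 7, h′(0) = 13.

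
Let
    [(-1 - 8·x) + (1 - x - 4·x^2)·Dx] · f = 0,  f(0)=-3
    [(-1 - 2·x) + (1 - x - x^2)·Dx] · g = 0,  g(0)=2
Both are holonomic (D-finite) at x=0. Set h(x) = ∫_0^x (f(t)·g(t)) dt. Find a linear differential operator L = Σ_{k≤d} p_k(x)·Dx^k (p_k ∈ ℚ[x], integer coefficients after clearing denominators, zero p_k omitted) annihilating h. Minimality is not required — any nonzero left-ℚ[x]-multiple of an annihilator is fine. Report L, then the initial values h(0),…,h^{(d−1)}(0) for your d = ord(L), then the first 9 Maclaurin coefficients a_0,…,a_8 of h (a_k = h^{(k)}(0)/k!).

L = (-2 - 8·x + 15·x^2 + 16·x^3)·Dx + (1 - 2·x - 4·x^2 + 5·x^3 + 4·x^4)·Dx^2  (order 2).
h: a_k = 0, -6, -6, -16, -57/2, -336/5, -140, -2262/7, -1437/2, …
ICs: h(0) = 0, h′(0) = -6.

f: a_k = -3, -3, -15, -27, -87, -195, -543, -1323, -3495, …
g: a_k = 2, 2, 4, 6, 10, 16, 26, 42, 68, …
h₀=f·g: eliminate ⇒ L₀, order ≤ 1·1.
h=∫₀ˣh₀: take L = L₀·Dx.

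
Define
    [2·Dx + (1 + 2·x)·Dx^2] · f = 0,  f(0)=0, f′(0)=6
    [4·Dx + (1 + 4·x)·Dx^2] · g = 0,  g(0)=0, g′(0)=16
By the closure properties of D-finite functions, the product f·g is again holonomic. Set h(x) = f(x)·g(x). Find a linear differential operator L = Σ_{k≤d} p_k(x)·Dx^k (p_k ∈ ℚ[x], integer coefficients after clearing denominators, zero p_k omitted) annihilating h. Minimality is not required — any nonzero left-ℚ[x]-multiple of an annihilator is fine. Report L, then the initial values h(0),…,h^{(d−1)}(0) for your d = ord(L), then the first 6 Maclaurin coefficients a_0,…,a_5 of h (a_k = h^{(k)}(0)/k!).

f: a_k = 0, 6, -6, 8, -12, 96/5, …
g: a_k = 0, 16, -32, 256/3, -256, 4096/5, …
Sym-product of L_f,L_g gives L₀ (≤ ord 4).
L = (160 + 768·x + 1024·x^2)·Dx + (264 + 2144·x + 5760·x^2 + 5120·x^3)·Dx^2 + (64 + 720·x + 2976·x^2 + 5376·x^3 + 3584·x^4)·Dx^3 + (3 + 44·x + 252·x^2 + 704·x^3 + 960·x^4 + 512·x^5)·Dx^4  (order 4).
h: a_k = 0, 0, 96, -288, 832, -2496, …
ICs: h(0) = 0, h′(0) = 0, h′′(0) = 192, h′′′(0) = -1728.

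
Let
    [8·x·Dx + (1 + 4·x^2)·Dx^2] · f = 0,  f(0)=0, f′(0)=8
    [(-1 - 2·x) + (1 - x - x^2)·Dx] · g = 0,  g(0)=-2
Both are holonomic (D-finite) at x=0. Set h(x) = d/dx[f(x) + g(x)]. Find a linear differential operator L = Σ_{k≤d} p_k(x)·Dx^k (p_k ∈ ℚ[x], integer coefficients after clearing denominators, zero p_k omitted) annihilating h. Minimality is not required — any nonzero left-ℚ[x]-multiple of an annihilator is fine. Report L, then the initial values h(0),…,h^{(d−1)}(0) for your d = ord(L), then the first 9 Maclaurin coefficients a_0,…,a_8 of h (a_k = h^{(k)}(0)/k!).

f: a_k = 0, 8, 0, -32/3, 0, 128/5, 0, -512/7, 0, …
g: a_k = -2, -2, -4, -6, -10, -16, -26, -42, -68, …
Sum ⇒ L₀ = lclm(L_f,L_g) in ℚ(x)⟨Dx⟩.
Differentiate: ansatz ord ≤ ord L₀ ⇒ L.
L = (16 - 64·x - 400·x^2 - 576·x^3 - 696·x^4 - 96·x^6) + (-13 - 24·x - 22·x^2 - 204·x^3 - 548·x^4 - 488·x^5 - 48·x^6 - 96·x^7)·Dx + (2 + 5·x + 14·x^2 - 2·x^3 + 13·x^4 - 92·x^5 - 48·x^6 - 16·x^7 - 16·x^8)·Dx^2  (order 2).
h: a_k = 6, -8, -50, -40, 48, -156, -806, -544, 1058, …
ICs: h(0) = 6, h′(0) = -8.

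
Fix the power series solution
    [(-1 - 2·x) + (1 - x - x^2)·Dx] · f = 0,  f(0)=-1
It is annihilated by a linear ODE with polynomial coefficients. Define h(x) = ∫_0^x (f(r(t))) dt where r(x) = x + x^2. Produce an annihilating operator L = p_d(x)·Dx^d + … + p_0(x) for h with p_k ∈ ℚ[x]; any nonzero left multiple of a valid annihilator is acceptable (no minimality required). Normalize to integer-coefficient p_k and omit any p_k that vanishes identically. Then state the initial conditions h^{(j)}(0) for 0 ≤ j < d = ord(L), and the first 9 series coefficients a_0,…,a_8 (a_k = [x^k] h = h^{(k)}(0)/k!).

L = (1 + 4·x + 6·x^2 + 4·x^3)·Dx + (-1 + x + 2·x^2 + 2·x^3 + x^4)·Dx^2  (order 2).
h: a_k = 0, -1, -1/2, -1, -7/4, -16/5, -37/6, -86/7, -199/8, …
ICs: h(0) = 0, h′(0) = -1.

f: a_k = -1, -1, -2, -3, -5, -8, -13, -21, -34, …
L₀ from L_f via x↦r, Dx↦r'^{-1}Dx.
Integrate: L := L₀·Dx.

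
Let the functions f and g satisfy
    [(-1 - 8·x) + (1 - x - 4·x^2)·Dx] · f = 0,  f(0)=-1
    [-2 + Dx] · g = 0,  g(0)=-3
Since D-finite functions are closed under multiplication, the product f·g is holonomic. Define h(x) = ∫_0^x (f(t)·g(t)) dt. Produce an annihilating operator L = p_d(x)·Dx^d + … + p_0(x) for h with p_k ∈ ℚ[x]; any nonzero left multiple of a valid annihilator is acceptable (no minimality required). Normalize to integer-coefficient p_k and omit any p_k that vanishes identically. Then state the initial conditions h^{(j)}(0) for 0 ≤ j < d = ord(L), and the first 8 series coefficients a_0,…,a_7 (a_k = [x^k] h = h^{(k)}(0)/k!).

f: a_k = -1, -1, -5, -9, -29, -65, -181, -441, …
g: a_k = -3, -6, -6, -4, -2, -4/5, -4/15, -8/105, …
Sym-product of L_f,L_g gives L₀ (≤ ord 1).
Integrate: L := L₀·Dx.
L = (3 + 6·x - 8·x^2)·Dx + (-1 + x + 4·x^2)·Dx^2  (order 2).
h: a_k = 0, 3, 9/2, 9, 67/4, 177/5, 743/10, 2473/15, …
ICs: h(0) = 0, h′(0) = 3.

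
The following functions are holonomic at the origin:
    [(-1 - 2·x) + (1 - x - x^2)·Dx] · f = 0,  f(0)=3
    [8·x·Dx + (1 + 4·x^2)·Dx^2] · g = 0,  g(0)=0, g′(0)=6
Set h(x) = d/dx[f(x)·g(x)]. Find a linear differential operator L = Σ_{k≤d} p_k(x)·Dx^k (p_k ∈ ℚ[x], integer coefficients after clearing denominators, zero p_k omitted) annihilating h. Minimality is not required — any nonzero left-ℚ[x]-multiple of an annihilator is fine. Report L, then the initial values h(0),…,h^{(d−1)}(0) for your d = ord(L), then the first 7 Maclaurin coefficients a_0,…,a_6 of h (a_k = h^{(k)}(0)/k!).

f: a_k = 3, 3, 6, 9, 15, 24, 39, …
g: a_k = 0, 6, 0, -8, 0, 96/5, 0, …
Sym-product of L_f,L_g gives L₀ (≤ ord 2).
h=h₀': d/dx-closure on L₀ ⇒ L.
L = (-10 + 264·x^2 + 384·x^3 + 576·x^4) + (7 + 22·x + 12·x^2 + 88·x^3 + 384·x^4 + 384·x^5)·Dx + (-1 - 3·x - 11·x^2 + 4·x^3 - 16·x^4 + 64·x^5 + 48·x^6)·Dx^2  (order 2).
h: a_k = 18, 36, 36, 120, 498, 3888/5, 2262/5, …
ICs: h(0) = 18, h′(0) = 36.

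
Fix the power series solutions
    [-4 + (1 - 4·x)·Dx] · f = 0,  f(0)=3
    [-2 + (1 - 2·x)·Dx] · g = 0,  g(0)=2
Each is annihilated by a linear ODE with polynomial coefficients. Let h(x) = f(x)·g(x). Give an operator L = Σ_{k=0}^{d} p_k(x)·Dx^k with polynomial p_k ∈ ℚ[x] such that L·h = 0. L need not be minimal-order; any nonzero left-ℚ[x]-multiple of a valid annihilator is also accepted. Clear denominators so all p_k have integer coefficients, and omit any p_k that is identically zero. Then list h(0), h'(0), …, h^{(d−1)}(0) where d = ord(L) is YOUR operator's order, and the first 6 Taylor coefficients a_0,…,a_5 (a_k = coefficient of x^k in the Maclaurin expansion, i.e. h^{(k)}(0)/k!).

L = (-6 + 16·x) + (1 - 6·x + 8·x^2)·Dx  (order 1).
h: a_k = 6, 36, 168, 720, 2976, 12096, …
ICs: h(0) = 6.

f: a_k = 3, 12, 48, 192, 768, 3072, …
g: a_k = 2, 4, 8, 16, 32, 64, …
Product ⇒ symmetric product L₀, ord ≤ 1.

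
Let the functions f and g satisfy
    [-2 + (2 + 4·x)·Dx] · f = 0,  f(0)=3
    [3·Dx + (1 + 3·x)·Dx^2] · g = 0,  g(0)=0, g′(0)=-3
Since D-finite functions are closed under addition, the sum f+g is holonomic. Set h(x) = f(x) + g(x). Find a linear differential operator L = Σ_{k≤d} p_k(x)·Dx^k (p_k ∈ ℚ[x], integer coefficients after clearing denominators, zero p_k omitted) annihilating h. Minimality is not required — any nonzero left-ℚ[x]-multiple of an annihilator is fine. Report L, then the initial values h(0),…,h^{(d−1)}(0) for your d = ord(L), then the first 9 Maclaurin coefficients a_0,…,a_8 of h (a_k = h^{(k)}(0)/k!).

f: a_k = 3, 3, -3/2, 3/2, -15/8, 21/8, -63/16, 99/16, -1287/128, …
g: a_k = 0, -3, 9/2, -9, 81/4, -243/5, 243/2, -2187/7, 6561/8, …
Weyl lclm of L_f,L_g ⇒ L₀ (ord ≤ 3).
L = (9 + 9·x)·Dx + (15 + 54·x + 45·x^2)·Dx^2 + (2 + 13·x + 27·x^2 + 18·x^3)·Dx^3  (order 3).
h: a_k = 3, 0, 3, -15/2, 147/8, -1839/40, 1881/16, -34299/112, 103689/128, …
ICs: h(0) = 3, h′(0) = 0, h′′(0) = 6.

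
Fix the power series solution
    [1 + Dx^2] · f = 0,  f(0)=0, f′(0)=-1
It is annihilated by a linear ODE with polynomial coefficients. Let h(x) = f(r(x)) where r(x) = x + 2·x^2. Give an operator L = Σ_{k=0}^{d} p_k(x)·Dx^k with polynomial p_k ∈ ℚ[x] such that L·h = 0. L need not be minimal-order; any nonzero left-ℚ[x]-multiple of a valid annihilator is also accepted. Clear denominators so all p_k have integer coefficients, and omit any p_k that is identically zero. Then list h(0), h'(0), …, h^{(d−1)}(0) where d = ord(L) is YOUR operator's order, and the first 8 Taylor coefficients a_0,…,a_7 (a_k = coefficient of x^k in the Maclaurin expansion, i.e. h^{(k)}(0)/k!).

f: a_k = 0, -1, 0, 1/6, 0, -1/120, 0, 1/5040, …
Substitute x→r, Dx→(1/r')Dx; clear ⇒ L₀.
L = (1 + 12·x + 48·x^2 + 64·x^3) - 4·Dx + (1 + 4·x)·Dx^2  (order 2).
h: a_k = 0, -1, -2, 1/6, 1, 239/120, 5/4, -1679/5040, …
ICs: h(0) = 0, h′(0) = -1.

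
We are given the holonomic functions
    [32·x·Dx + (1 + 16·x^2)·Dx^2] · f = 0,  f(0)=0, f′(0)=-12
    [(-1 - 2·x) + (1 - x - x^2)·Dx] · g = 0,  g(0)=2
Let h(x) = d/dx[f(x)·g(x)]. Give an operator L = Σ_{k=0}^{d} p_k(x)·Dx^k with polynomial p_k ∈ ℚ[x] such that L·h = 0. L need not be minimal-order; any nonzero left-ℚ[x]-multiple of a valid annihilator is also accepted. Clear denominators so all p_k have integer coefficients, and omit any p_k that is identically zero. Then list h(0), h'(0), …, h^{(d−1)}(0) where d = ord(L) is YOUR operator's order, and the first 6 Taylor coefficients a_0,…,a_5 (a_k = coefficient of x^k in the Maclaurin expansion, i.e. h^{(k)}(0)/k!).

L = (-58 + 3360·x^2 + 6144·x^3 + 9216·x^4) + (19 + 70·x - 528·x^2 + 352·x^3 + 6144·x^4 + 6144·x^5)·Dx + (-1 - 15·x - 47·x^2 - 176·x^3 - 448·x^4 + 1024·x^5 + 768·x^6)·Dx^2  (order 2).
h: a_k = -24, -48, 240, 224, -5464, -31104/5, …
ICs: h(0) = -24, h′(0) = -48.

f: a_k = 0, -12, 0, 64, 0, -3072/5, …
g: a_k = 2, 2, 4, 6, 10, 16, …
f·g: L₀ = L_f ⊗_s L_g, ord ≤ 2·1.
Differentiate: ansatz ord ≤ ord L₀ ⇒ L.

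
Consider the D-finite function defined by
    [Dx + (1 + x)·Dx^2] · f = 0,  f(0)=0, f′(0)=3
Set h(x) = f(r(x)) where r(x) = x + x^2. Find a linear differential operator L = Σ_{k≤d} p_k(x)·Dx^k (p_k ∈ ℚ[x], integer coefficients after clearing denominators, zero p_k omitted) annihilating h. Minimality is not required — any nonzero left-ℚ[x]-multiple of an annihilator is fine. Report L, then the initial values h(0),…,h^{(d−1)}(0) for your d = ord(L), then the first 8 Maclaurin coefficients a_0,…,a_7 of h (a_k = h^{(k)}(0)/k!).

f: a_k = 0, 3, -3/2, 1, -3/4, 3/5, -1/2, 3/7, …
Substitute x→r, Dx→(1/r')Dx; clear ⇒ L₀.
L = (-1 + 2·x + 2·x^2)·Dx + (1 + 3·x + 3·x^2 + 2·x^3)·Dx^2  (order 2).
h: a_k = 0, 3, 3/2, -2, 3/4, 3/5, -1, 3/7, …
ICs: h(0) = 0, h′(0) = 3.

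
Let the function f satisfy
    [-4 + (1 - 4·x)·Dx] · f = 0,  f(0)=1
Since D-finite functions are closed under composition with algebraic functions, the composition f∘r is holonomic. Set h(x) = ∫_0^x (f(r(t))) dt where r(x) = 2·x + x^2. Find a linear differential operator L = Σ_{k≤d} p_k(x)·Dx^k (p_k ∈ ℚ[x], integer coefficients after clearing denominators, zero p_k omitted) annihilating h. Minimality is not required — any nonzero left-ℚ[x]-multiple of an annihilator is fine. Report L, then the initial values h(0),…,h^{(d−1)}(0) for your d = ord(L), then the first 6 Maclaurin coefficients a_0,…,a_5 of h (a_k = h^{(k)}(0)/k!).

f: a_k = 1, 4, 16, 64, 256, 1024, …
f∘r: x↦r, Dx↦Dx/r' in L_f ⇒ L₀.
h=∫₀ˣh₀: take L = L₀·Dx.
L = (8 + 8·x)·Dx + (-1 + 8·x + 4·x^2)·Dx^2  (order 2).
h: a_k = 0, 1, 4, 68/3, 144, 976, …
ICs: h(0) = 0, h′(0) = 1.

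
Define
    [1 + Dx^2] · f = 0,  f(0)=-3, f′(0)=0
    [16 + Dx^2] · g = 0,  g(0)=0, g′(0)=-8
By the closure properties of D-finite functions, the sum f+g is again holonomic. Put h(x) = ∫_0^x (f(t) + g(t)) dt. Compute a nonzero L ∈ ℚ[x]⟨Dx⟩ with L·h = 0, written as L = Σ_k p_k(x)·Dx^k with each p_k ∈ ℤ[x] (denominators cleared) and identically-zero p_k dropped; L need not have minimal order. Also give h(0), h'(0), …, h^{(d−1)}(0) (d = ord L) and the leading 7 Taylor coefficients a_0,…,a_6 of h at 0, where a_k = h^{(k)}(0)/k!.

f: a_k = -3, 0, 3/2, 0, -1/8, 0, 1/240, …
g: a_k = 0, -8, 0, 64/3, 0, -256/15, 0, …
Sum ⇒ L₀ = lclm(L_f,L_g) in ℚ(x)⟨Dx⟩.
h=∫h₀ ⇒ L = L₀·Dx.
L = 16·Dx + 17·Dx^3 + Dx^5  (order 5).
h: a_k = 0, -3, -4, 1/2, 16/3, -1/40, -128/45, …
ICs: h(0) = 0, h′(0) = -3, h′′(0) = -8, h′′′(0) = 3, h′′′′(0) = 128.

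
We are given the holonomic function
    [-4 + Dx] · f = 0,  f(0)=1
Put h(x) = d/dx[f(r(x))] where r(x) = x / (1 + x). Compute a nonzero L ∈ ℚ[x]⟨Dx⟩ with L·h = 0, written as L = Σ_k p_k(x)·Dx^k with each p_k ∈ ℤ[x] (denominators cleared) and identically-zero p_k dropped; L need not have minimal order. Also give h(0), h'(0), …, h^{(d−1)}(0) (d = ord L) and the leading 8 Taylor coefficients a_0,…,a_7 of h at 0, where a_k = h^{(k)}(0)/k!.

f: a_k = 1, 4, 8, 32/3, 32/3, 128/15, 256/45, 1024/315, …
Substitute x→r, Dx→(1/r')Dx; clear ⇒ L₀.
Derive L from L₀ (diff closure).
L = (2 - 2·x) + (-1 - 2·x - x^2)·Dx  (order 1).
h: a_k = 4, 8, -4, -16/3, 28/3, -88/15, -68/45, 2528/315, …
ICs: h(0) = 4.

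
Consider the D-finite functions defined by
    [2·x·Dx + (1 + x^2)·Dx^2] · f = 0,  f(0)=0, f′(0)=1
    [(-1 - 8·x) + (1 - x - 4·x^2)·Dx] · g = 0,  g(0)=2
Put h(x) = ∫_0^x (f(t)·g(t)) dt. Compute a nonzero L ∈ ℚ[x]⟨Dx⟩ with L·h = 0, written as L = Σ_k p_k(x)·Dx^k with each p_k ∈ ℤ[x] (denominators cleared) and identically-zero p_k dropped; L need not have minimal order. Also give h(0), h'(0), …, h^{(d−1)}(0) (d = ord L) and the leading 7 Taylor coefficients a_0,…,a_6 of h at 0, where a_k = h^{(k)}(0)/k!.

f: a_k = 0, 1, 0, -1/3, 0, 1/5, 0, …
g: a_k = 2, 2, 10, 18, 58, 130, 362, …
Sym-product of L_f,L_g gives L₀ (≤ ord 2).
h=∫h₀ ⇒ L = L₀·Dx.
L = (8 + 2·x + 24·x^2)·Dx + (2 + 14·x + 4·x^2 + 24·x^3)·Dx^2 + (-1 + x + 3·x^2 + x^3 + 4·x^4)·Dx^3  (order 3).
h: a_k = 0, 0, 1, 2/3, 7/3, 52/15, 413/45, …
ICs: h(0) = 0, h′(0) = 0, h′′(0) = 2.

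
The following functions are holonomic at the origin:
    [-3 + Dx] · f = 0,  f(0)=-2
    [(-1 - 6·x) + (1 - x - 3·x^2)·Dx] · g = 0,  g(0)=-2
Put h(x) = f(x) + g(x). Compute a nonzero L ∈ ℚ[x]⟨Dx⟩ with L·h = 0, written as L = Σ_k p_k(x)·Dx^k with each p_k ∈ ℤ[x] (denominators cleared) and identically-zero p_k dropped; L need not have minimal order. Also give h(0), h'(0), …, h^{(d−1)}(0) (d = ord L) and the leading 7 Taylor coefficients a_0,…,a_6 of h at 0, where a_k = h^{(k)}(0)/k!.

f: a_k = -2, -6, -9, -9, -27/4, -81/20, -81/40, …
g: a_k = -2, -2, -8, -14, -38, -80, -194, …
f+g: L₀ = lclm(L_f,L_g), ord ≤ 1+1.
L = (15 + 9·x + 243·x^2 + 162·x^3) + (1 - 36·x - 99·x^2 + 54·x^3 + 81·x^4)·Dx + (-2 + 11·x + 6·x^2 - 36·x^3 - 27·x^4)·Dx^2  (order 2).
h: a_k = -4, -8, -17, -23, -179/4, -1681/20, -7841/40, …
ICs: h(0) = -4, h′(0) = -8.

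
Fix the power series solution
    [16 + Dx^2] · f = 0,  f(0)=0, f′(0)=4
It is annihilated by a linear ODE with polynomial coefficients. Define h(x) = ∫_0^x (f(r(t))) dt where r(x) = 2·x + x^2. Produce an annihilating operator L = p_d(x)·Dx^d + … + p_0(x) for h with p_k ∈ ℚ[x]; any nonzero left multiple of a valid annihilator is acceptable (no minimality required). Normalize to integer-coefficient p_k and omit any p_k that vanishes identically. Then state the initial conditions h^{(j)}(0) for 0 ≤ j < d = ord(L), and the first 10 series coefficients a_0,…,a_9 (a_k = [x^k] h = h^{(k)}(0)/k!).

L = (64 + 192·x + 192·x^2 + 64·x^3)·Dx - Dx^2 + (1 + x)·Dx^3  (order 3).
h: a_k = 0, 0, 4, 4/3, -64/3, -128/5, 1568/45, 96, 10496/315, -50176/405, …
ICs: h(0) = 0, h′(0) = 0, h′′(0) = 8.

f: a_k = 0, 4, 0, -32/3, 0, 128/15, 0, -1024/315, 0, 2048/2835, …
L₀ from L_f via x↦r, Dx↦r'^{-1}Dx.
∫: right-multiply L₀ by Dx.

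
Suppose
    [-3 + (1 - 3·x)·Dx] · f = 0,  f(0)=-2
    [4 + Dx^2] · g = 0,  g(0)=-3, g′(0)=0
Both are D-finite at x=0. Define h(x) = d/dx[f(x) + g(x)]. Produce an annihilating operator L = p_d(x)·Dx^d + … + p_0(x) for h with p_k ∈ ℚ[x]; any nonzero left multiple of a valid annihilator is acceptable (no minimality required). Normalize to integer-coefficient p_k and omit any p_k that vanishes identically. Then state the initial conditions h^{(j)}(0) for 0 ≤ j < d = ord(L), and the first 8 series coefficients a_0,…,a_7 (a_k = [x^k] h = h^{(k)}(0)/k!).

L = (1344 - 288·x + 432·x^2) + (-116 + 396·x - 216·x^2 + 216·x^3)·Dx + (336 - 72·x + 108·x^2)·Dx^2 + (-29 + 99·x - 54·x^2 + 54·x^3)·Dx^3  (order 3).
h: a_k = -6, -24, -162, -656, -2430, -43732/5, -30618, -11022496/105, …
ICs: h(0) = -6, h′(0) = -24, h′′(0) = -324.

f: a_k = -2, -6, -18, -54, -162, -486, -1458, -4374, …
g: a_k = -3, 0, 6, 0, -2, 0, 4/15, 0, …
f+g: L₀ = lclm(L_f,L_g), ord ≤ 1+2.
h=h₀': d/dx-closure on L₀ ⇒ L.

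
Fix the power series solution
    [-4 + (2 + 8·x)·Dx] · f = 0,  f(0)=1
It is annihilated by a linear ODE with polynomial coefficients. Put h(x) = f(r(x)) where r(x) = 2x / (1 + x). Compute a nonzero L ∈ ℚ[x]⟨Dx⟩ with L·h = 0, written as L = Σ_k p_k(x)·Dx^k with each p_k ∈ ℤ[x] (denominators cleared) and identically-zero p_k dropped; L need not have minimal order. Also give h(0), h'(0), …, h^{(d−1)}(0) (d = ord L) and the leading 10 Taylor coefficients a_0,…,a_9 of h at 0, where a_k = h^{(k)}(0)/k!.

L = -4 + (1 + 10·x + 9·x^2)·Dx  (order 1).
h: a_k = 1, 4, -12, 52, -284, 1764, -11820, 83220, -606780, 4541380, …
ICs: h(0) = 1.

f: a_k = 1, 2, -2, 4, -10, 28, -84, 264, -858, 2860, …
L₀ from L_f via x↦r, Dx↦r'^{-1}Dx.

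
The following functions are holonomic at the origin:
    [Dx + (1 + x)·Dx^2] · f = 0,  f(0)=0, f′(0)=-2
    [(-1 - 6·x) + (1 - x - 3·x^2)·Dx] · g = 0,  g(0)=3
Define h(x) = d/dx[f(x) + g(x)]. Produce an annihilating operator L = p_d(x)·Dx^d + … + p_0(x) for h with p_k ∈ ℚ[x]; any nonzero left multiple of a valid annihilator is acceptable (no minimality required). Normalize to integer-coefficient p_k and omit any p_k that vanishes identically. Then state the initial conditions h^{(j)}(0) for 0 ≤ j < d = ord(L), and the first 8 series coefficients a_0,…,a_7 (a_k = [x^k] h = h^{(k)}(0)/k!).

f: a_k = 0, -2, 1, -2/3, 1/2, -2/5, 1/3, -2/7, …
g: a_k = 3, 3, 12, 21, 57, 120, 291, 651, …
L₀ := lclm(L_f,L_g); ord L₀ ≤ 2+1.
Derive L from L₀ (diff closure).
L = (-58 - 350·x - 636·x^2 - 756·x^3 - 324·x^4) + (-40 - 364·x - 976·x^2 - 1632·x^3 - 1530·x^4 - 540·x^5)·Dx + (9 + 31·x + 27·x^2 - 115·x^3 - 345·x^4 - 333·x^5 - 108·x^6)·Dx^2  (order 2).
h: a_k = 1, 26, 61, 230, 598, 1748, 4555, 12194, …
ICs: h(0) = 1, h′(0) = 26.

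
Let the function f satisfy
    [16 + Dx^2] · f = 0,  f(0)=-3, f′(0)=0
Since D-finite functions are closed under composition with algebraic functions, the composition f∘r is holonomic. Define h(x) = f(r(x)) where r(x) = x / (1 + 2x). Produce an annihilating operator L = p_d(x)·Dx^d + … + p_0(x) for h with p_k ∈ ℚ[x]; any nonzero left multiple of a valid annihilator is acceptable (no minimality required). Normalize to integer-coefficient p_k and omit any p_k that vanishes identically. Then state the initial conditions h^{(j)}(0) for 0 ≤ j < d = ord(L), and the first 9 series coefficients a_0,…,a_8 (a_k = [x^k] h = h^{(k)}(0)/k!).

f: a_k = -3, 0, 24, 0, -32, 0, 256/15, 0, -512/105, …
h₀=f(r): pull back L_f along r ⇒ L₀.
L = 16 + (4 + 24·x + 48·x^2 + 32·x^3)·Dx + (1 + 8·x + 24·x^2 + 32·x^3 + 16·x^4)·Dx^2  (order 2).
h: a_k = -3, 0, 24, -96, 256, -512, 9856/15, 1536/5, -602624/105, …
ICs: h(0) = -3, h′(0) = 0.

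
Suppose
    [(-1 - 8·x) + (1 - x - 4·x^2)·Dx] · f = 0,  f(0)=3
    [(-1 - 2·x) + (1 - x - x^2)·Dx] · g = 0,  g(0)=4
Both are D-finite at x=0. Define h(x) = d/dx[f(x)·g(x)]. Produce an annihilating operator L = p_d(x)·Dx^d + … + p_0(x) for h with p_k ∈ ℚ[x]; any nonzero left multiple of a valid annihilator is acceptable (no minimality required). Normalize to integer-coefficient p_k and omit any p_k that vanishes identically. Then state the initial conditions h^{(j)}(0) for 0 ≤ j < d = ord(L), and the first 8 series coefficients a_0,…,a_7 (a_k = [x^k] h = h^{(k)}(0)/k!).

f: a_k = 3, 3, 15, 27, 87, 195, 543, 1323, …
g: a_k = 4, 4, 8, 12, 20, 32, 52, 84, …
Sym-product of L_f,L_g gives L₀ (≤ ord 1).
h₀' ⇒ L via d/dx closure of L₀.
L = (16 + 18·x - 12·x^2 - 352·x^3 + 12·x^4 + 600·x^5 + 320·x^6) + (-2 - 4·x + 39·x^2 + 8·x^3 - 140·x^4 - 21·x^5 + 140·x^6 + 64·x^7)·Dx  (order 1).
h: a_k = 24, 192, 684, 2688, 8400, 27144, 80472, 240000, …
ICs: h(0) = 24.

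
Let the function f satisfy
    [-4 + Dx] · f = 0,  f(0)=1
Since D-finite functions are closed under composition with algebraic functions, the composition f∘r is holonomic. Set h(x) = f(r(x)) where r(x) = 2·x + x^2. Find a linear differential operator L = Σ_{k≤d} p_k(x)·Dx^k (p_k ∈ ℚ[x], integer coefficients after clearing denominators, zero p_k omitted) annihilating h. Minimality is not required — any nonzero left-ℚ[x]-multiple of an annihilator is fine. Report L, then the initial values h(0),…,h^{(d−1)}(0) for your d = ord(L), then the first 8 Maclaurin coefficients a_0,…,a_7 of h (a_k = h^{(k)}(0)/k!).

L = (-8 - 8·x) + Dx  (order 1).
h: a_k = 1, 8, 36, 352/3, 920/3, 3392/5, 59104/45, 717056/315, …
ICs: h(0) = 1.

f: a_k = 1, 4, 8, 32/3, 32/3, 128/15, 256/45, 1024/315, …
f∘r: x↦r, Dx↦Dx/r' in L_f ⇒ L₀.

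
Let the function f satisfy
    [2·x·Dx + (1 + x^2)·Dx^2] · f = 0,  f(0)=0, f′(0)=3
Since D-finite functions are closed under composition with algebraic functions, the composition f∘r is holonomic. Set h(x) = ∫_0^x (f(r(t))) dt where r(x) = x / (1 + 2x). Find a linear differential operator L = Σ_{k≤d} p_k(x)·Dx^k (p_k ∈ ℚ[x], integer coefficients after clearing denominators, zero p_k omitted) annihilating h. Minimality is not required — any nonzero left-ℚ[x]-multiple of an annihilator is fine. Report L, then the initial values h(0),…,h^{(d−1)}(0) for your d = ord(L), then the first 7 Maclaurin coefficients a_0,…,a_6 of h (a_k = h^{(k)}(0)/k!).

L = (4 + 10·x)·Dx^2 + (1 + 4·x + 5·x^2)·Dx^3  (order 3).
h: a_k = 0, 0, 3/2, -2, 11/4, -18/5, 41/10, …
ICs: h(0) = 0, h′(0) = 0, h′′(0) = 3.

f: a_k = 0, 3, 0, -1, 0, 3/5, 0, …
f∘r: x↦r, Dx↦Dx/r' in L_f ⇒ L₀.
∫: right-multiply L₀ by Dx.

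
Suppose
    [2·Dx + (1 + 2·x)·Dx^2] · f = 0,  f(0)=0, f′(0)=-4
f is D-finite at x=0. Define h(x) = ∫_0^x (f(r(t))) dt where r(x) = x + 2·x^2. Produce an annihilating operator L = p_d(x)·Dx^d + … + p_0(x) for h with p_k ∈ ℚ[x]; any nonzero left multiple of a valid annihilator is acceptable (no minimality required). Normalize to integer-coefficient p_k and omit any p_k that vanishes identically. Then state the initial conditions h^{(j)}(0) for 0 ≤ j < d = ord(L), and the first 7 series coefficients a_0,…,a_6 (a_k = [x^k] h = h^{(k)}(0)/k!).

f: a_k = 0, -4, 4, -16/3, 8, -64/5, 64/3, …
Change of var in L_f (x↦r) gives L₀.
h=∫₀ˣh₀: take L = L₀·Dx.
L = (-2 + 8·x + 16·x^2)·Dx^2 + (1 + 6·x + 12·x^2 + 16·x^3)·Dx^3  (order 3).
h: a_k = 0, 0, -2, -4/3, 8/3, -8/5, -32/15, …
ICs: h(0) = 0, h′(0) = 0, h′′(0) = -4.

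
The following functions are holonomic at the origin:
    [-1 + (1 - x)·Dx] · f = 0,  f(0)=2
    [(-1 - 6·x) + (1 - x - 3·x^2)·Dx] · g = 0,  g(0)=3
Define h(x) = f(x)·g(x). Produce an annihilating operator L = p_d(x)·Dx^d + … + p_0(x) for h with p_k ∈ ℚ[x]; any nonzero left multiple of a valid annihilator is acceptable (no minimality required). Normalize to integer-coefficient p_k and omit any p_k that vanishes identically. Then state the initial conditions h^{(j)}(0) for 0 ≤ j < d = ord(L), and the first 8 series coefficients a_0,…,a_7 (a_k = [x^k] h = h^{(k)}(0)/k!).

L = (-2 - 4·x + 9·x^2) + (1 - 2·x - 2·x^2 + 3·x^3)·Dx  (order 1).
h: a_k = 6, 12, 36, 78, 192, 432, 1014, 2316, …
ICs: h(0) = 6.

f: a_k = 2, 2, 2, 2, 2, 2, 2, 2, …
g: a_k = 3, 3, 12, 21, 57, 120, 291, 651, …
h₀=f·g: eliminate ⇒ L₀, order ≤ 1·1.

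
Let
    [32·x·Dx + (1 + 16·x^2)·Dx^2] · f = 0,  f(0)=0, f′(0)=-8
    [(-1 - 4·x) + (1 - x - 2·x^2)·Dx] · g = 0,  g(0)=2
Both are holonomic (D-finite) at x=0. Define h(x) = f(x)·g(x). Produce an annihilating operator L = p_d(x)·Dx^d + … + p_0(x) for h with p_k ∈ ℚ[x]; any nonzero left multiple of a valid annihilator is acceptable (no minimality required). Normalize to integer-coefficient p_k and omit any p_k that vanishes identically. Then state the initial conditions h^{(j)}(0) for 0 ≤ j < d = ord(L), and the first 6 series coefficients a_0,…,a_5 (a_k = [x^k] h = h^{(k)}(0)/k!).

f: a_k = 0, -8, 0, 128/3, 0, -2048/5, …
g: a_k = 2, 2, 6, 10, 22, 42, …
f·g: L₀ = L_f ⊗_s L_g, ord ≤ 2·1.
L = (4 + 32·x + 192·x^2) + (2 - 24·x + 64·x^2 + 192·x^3)·Dx + (-1 + x - 14·x^2 + 16·x^3 + 32·x^4)·Dx^2  (order 2).
h: a_k = 0, -16, -16, 112/3, 16/3, -3696/5, …
ICs: h(0) = 0, h′(0) = -16.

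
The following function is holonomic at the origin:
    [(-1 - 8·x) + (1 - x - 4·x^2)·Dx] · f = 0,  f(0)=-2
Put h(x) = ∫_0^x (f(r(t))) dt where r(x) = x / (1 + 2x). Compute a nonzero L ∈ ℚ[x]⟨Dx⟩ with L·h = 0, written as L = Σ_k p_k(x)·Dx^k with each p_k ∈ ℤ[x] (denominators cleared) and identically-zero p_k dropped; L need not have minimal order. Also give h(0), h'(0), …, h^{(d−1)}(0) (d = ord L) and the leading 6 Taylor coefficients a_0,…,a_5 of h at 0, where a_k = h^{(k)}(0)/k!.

L = (1 + 10·x)·Dx + (-1 - 5·x - 4·x^2 + 4·x^3)·Dx^2  (order 2).
h: a_k = 0, -2, -1, -2, 7/2, -54/5, …
ICs: h(0) = 0, h′(0) = -2.

f: a_k = -2, -2, -10, -18, -58, -130, …
h₀=f(r): pull back L_f along r ⇒ L₀.
h=∫₀ˣh₀: take L = L₀·Dx.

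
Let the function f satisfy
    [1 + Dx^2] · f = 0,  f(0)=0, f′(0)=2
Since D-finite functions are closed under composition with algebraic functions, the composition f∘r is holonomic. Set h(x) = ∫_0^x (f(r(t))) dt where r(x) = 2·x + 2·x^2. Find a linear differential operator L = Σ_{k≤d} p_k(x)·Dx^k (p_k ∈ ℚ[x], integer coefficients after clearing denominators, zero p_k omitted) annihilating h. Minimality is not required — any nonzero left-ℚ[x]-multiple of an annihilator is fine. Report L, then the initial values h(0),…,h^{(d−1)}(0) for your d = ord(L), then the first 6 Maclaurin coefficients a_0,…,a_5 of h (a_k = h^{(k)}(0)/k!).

L = (4 + 24·x + 48·x^2 + 32·x^3)·Dx - 2·Dx^2 + (1 + 2·x)·Dx^3  (order 3).
h: a_k = 0, 0, 2, 4/3, -2/3, -8/5, …
ICs: h(0) = 0, h′(0) = 0, h′′(0) = 4.

f: a_k = 0, 2, 0, -1/3, 0, 1/60, …
Change of var in L_f (x↦r) gives L₀.
∫: right-multiply L₀ by Dx.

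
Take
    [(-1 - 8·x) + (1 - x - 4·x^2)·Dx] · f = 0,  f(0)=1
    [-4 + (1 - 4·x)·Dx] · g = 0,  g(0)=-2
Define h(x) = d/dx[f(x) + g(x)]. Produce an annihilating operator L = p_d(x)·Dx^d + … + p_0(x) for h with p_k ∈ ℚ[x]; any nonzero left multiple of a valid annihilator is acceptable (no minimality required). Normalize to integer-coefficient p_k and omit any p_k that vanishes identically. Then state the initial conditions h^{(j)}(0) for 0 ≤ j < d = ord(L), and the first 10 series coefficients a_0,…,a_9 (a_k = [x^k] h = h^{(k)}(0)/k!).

f: a_k = 1, 1, 5, 9, 29, 65, 181, 441, 1165, 2929, …
g: a_k = -2, -8, -32, -128, -512, -2048, -8192, -32768, -131072, -524288, …
L₀ := lclm(L_f,L_g); ord L₀ ≤ 1+1.
h=h₀': d/dx-closure on L₀ ⇒ L.
L = (264 - 384·x + 6912·x^2 - 6144·x^3 + 6144·x^4) + (-21 - 264·x - 96·x^2 + 4608·x^3 - 5376·x^4 + 6144·x^5)·Dx + (-1 + 41·x - 228·x^2 + 288·x^3 + 256·x^4 - 768·x^5 + 1024·x^6)·Dx^2  (order 2).
h: a_k = -7, -54, -357, -1932, -9915, -48066, -226289, -1039256, -4692231, -20895630, …
ICs: h(0) = -7, h′(0) = -54.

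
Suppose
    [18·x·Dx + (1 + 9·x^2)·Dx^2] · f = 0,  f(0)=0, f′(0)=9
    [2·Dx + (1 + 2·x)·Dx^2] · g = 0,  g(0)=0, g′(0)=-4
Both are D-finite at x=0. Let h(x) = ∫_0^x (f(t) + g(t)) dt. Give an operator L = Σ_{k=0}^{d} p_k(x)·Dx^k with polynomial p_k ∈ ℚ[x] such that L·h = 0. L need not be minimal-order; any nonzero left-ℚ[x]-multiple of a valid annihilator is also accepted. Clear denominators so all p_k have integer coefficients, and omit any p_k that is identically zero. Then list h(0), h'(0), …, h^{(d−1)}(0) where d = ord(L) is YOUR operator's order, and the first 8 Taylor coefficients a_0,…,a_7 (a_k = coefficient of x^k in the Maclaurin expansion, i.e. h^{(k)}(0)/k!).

f: a_k = 0, 9, 0, -27, 0, 729/5, 0, -6561/7, …
g: a_k = 0, -4, 4, -16/3, 8, -64/5, 64/3, -256/7, …
Sum ⇒ L₀ = lclm(L_f,L_g) in ℚ(x)⟨Dx⟩.
Integrate: L := L₀·Dx.
L = (-18 - 108·x + 486·x^2 + 324·x^3)·Dx^2 + (-13 - 36·x + 135·x^2 + 972·x^3 + 648·x^4)·Dx^3 + (-1 + 7·x + 18·x^2 + 81·x^3 + 243·x^4 + 162·x^5)·Dx^4  (order 4).
h: a_k = 0, 0, 5/2, 4/3, -97/12, 8/5, 133/6, 64/21, …
ICs: h(0) = 0, h′(0) = 0, h′′(0) = 5, h′′′(0) = 8.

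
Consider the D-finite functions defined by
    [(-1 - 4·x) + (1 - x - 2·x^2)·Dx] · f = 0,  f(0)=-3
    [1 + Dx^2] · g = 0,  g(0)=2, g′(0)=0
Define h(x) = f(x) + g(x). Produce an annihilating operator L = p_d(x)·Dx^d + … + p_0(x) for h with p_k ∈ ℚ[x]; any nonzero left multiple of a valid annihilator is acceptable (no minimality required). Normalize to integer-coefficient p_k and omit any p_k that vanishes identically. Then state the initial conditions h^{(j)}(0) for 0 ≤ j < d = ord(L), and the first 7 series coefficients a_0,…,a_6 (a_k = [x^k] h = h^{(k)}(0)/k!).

f: a_k = -3, -3, -9, -15, -33, -63, -129, …
g: a_k = 2, 0, -1, 0, 1/12, 0, -1/360, …
f+g: L₀ = lclm(L_f,L_g), ord ≤ 1+2.
L = (31 + 146·x + 133·x^2 + 184·x^3 + 20·x^4 + 16·x^5) + (-7 - 3·x + 3·x^2 + 37·x^3 + 42·x^4 + 12·x^5 + 8·x^6)·Dx + (31 + 146·x + 133·x^2 + 184·x^3 + 20·x^4 + 16·x^5)·Dx^2 + (-7 - 3·x + 3·x^2 + 37·x^3 + 42·x^4 + 12·x^5 + 8·x^6)·Dx^3  (order 3).
h: a_k = -1, -3, -10, -15, -395/12, -63, -46441/360, …
ICs: h(0) = -1, h′(0) = -3, h′′(0) = -20.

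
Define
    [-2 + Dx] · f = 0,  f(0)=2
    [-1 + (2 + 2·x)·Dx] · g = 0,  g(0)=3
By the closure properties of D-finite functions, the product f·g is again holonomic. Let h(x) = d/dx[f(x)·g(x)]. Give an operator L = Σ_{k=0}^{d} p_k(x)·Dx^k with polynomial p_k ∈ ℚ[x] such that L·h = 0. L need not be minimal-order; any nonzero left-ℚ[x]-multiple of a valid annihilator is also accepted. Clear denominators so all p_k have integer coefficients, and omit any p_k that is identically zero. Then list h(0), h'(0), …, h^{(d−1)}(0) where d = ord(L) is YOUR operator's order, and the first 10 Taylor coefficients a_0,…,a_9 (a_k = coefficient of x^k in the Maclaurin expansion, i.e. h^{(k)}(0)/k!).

f: a_k = 2, 4, 4, 8/3, 4/3, 8/15, 8/45, 16/315, 4/315, 8/2835, …
g: a_k = 3, 3/2, -3/8, 3/16, -15/128, 21/256, -63/1024, 99/2048, -1287/32768, 2145/65536, …
Product ⇒ symmetric product L₀, ord ≤ 1.
Derive L from L₀ (diff closure).
L = (23 + 40·x + 16·x^2) + (-10 - 18·x - 8·x^2)·Dx  (order 1).
h: a_k = 15, 69/2, 309/8, 449/16, 1949/128, 1643/256, 36047/15360, 135617/215040, 815221/3440640, -833449/61931520, …
ICs: h(0) = 15.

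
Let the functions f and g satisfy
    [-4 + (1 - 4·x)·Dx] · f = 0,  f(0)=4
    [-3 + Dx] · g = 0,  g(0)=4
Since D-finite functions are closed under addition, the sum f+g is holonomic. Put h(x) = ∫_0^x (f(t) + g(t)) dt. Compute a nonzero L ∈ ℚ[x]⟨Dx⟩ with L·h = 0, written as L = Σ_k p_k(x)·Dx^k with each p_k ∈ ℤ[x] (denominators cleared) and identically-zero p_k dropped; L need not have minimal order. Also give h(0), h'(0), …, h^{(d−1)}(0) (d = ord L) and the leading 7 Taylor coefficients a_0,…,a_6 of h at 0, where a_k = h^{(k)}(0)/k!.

f: a_k = 4, 16, 64, 256, 1024, 4096, 16384, …
g: a_k = 4, 12, 18, 18, 27/2, 81/10, 81/20, …
h₀=f+g: left-lcm gives L₀, ord ≤ 2.
h=∫h₀ ⇒ L = L₀·Dx.
L = (-60 - 144·x)·Dx + (23 + 72·x - 144·x^2)·Dx^2 + (-1 - 8·x + 48·x^2)·Dx^3  (order 3).
h: a_k = 0, 8, 14, 82/3, 137/2, 415/2, 41041/60, …
ICs: h(0) = 0, h′(0) = 8, h′′(0) = 28.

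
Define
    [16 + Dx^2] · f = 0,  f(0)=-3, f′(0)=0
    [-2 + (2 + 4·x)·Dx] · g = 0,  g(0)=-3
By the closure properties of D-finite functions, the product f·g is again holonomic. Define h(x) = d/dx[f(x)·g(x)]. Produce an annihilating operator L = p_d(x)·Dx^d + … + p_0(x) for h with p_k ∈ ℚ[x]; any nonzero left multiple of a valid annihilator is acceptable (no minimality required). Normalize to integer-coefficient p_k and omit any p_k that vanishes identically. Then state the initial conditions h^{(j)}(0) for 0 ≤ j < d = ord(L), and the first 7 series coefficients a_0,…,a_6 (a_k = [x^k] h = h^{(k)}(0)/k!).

L = (413 + 2688·x + 6784·x^2 + 8192·x^3 + 4096·x^4) + (-26 - 180·x - 384·x^2 - 256·x^3)·Dx + (19 + 140·x + 396·x^2 + 512·x^3 + 256·x^4)·Dx^2  (order 2).
h: a_k = 9, -153, -405/2, 1011/2, 2715/8, -15843/40, -26677/80, …
ICs: h(0) = 9, h′(0) = -153.

f: a_k = -3, 0, 24, 0, -32, 0, 256/15, …
g: a_k = -3, -3, 3/2, -3/2, 15/8, -21/8, 63/16, …
f·g: L₀ = L_f ⊗_s L_g, ord ≤ 2·1.
h=h₀': d/dx-closure on L₀ ⇒ L.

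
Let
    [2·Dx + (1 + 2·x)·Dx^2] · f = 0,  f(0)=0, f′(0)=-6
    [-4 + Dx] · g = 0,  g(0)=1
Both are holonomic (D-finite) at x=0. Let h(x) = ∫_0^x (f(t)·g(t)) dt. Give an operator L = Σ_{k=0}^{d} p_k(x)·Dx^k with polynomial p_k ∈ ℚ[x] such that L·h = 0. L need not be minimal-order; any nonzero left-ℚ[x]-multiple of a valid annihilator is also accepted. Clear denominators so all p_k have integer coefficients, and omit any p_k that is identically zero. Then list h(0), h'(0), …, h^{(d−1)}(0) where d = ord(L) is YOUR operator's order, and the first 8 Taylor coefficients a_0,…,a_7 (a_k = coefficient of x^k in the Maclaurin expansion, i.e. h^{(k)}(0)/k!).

L = (8 + 32·x)·Dx + (-6 - 16·x)·Dx^2 + (1 + 2·x)·Dx^3  (order 3).
h: a_k = 0, 0, -3, -6, -8, -36/5, -88/15, -64/21, …
ICs: h(0) = 0, h′(0) = 0, h′′(0) = -6.

f: a_k = 0, -6, 6, -8, 12, -96/5, 32, -384/7, …
g: a_k = 1, 4, 8, 32/3, 32/3, 128/15, 256/45, 1024/315, …
L₀ := L_f ⊗_s L_g (sym. prod.), ord ≤ 2.
h=∫h₀ ⇒ L = L₀·Dx.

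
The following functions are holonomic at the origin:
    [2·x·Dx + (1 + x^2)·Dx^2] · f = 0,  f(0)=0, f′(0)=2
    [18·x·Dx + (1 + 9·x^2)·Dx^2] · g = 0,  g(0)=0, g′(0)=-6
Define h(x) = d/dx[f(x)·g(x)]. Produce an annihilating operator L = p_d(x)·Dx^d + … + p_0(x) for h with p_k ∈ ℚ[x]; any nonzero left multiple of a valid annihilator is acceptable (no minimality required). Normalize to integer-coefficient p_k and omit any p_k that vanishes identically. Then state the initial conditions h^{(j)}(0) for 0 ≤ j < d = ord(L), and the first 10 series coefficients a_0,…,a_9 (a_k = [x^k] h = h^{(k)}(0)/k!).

f: a_k = 0, 2, 0, -2/3, 0, 2/5, 0, -2/7, 0, 2/9, …
g: a_k = 0, -6, 0, 18, 0, -486/5, 0, 4374/7, 0, -4374, …
h₀=f·g: eliminate ⇒ L₀, order ≤ 2·2.
h₀' ⇒ L via d/dx closure of L₀.
L = (-216·x - 3600·x^3 - 5184·x^5 + 6480·x^7 + 17496·x^9) + (-40 - 1452·x^2 - 6480·x^4 - 4536·x^6 + 22680·x^8 + 26244·x^10)·Dx + (-80·x - 980·x^3 - 2160·x^5 + 2952·x^7 + 12960·x^9 + 8748·x^11)·Dx^2 + (-1 - 20·x^2 - 109·x^4 + 981·x^8 + 1620·x^10 + 729·x^12)·Dx^3  (order 3).
h: a_k = 0, -24, 0, 160, 0, -6264/5, 0, 74112/7, 0, -9670424/105, …
ICs: h(0) = 0, h′(0) = -24, h′′(0) = 0.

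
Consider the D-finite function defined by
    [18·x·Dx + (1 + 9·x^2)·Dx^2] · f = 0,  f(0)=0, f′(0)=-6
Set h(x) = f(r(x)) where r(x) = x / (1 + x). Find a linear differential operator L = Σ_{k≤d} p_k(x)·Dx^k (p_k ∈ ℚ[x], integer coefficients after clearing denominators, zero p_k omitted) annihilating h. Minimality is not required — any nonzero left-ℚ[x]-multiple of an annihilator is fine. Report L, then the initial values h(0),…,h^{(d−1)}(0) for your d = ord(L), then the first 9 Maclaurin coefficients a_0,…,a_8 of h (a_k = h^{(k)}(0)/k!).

L = (2 + 20·x)·Dx + (1 + 2·x + 10·x^2)·Dx^2  (order 2).
h: a_k = 0, -6, 6, 12, -48, 24/5, 312, -3984/7, -1344, …
ICs: h(0) = 0, h′(0) = -6.

f: a_k = 0, -6, 0, 18, 0, -486/5, 0, 4374/7, 0, …
h₀=f(r): pull back L_f along r ⇒ L₀.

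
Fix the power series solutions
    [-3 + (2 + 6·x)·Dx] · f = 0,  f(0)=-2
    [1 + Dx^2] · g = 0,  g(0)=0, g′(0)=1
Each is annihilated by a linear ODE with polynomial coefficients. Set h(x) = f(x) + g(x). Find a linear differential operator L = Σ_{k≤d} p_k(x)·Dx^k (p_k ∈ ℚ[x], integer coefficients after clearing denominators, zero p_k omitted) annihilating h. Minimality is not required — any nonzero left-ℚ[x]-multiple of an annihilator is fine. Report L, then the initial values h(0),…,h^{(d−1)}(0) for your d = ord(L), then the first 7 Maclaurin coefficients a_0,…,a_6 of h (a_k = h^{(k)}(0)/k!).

f: a_k = -2, -3, 9/4, -27/8, 405/64, -1701/128, 15309/512, …
g: a_k = 0, 1, 0, -1/6, 0, 1/120, 0, …
h₀=f+g: left-lcm gives L₀, ord ≤ 3.
L = (-93 - 72·x - 108·x^2) + (-10 + 18·x + 216·x^2 + 216·x^3)·Dx + (-93 - 72·x - 108·x^2)·Dx^2 + (-10 + 18·x + 216·x^2 + 216·x^3)·Dx^3  (order 3).
h: a_k = -2, -2, 9/4, -85/24, 405/64, -25499/1920, 15309/512, …
ICs: h(0) = -2, h′(0) = -2, h′′(0) = 9/2.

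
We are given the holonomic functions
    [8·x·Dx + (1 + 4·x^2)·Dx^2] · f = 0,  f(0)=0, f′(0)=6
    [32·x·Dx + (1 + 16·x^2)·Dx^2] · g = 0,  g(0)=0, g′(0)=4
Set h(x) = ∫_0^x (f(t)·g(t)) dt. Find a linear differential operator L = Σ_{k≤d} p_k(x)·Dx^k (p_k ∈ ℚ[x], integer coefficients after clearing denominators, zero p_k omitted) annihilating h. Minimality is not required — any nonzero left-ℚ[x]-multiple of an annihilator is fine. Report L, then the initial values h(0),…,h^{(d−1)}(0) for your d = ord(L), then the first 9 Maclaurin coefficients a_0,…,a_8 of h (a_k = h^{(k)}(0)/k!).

f: a_k = 0, 6, 0, -8, 0, 96/5, 0, -384/7, 0, …
g: a_k = 0, 4, 0, -64/3, 0, 1024/5, 0, -16384/7, 0, …
L₀ := L_f ⊗_s L_g (sym. prod.), ord ≤ 4.
∫: right-multiply L₀ by Dx.
L = (-1536·x - 51200·x^3 - 262144·x^5 + 655360·x^7 + 6291456·x^9)·Dx^2 + (-80 - 6592·x^2 - 92160·x^4 - 229376·x^6 + 2293760·x^8 + 9437184·x^10)·Dx^3 + (-160·x - 4480·x^3 - 30720·x^5 + 69632·x^7 + 1310720·x^9 + 3145728·x^11)·Dx^4 + (-1 - 40·x^2 - 464·x^4 + 29696·x^8 + 163840·x^10 + 262144·x^12)·Dx^5  (order 5).
h: a_k = 0, 0, 0, 8, 0, -32, 0, 22144/105, 0, …
ICs: h(0) = 0, h′(0) = 0, h′′(0) = 0, h′′′(0) = 48, h′′′′(0) = 0.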